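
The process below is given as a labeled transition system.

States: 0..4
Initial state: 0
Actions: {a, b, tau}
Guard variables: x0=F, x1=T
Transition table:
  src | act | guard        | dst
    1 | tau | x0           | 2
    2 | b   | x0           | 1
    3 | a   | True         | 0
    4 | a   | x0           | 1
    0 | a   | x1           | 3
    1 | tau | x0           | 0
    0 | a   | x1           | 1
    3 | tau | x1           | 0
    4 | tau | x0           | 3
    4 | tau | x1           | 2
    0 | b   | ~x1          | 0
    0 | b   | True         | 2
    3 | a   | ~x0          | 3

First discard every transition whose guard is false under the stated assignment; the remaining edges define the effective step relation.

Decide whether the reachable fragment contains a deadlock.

Answer: DEADLOCK at state 1

Trace:
Reachable = {0,1,2,3}
  0: a→1  a→3  b→2  [3 exit(s)]
  1: ∅  [deadlock]
  2: ∅  [deadlock]
  3: a→0  a→3  tau→0  [3 exit(s)]
witness 1: a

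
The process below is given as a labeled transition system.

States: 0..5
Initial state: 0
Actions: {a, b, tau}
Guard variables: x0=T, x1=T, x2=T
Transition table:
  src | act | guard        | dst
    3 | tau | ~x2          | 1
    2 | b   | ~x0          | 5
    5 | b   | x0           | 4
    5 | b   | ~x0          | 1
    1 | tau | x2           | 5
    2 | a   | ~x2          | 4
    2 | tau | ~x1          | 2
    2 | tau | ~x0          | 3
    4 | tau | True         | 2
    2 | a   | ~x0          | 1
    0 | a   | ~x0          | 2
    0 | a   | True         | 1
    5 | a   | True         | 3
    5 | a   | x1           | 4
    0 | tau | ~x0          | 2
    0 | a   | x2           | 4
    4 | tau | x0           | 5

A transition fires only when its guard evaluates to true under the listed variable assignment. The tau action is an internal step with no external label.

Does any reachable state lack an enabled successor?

Reach set: {0,1,2,3,4,5}
  0: a→1  a→4  [deg 2]
  1: tau→5  [deg 1]
  2: ∅  [deadlock]
  3: ∅  [deadlock]
  4: tau→2  tau→5  [deg 2]
  5: a→3  a→4  b→4  [deg 3]
witness 2: a·tau

Answer: DEADLOCK at state 2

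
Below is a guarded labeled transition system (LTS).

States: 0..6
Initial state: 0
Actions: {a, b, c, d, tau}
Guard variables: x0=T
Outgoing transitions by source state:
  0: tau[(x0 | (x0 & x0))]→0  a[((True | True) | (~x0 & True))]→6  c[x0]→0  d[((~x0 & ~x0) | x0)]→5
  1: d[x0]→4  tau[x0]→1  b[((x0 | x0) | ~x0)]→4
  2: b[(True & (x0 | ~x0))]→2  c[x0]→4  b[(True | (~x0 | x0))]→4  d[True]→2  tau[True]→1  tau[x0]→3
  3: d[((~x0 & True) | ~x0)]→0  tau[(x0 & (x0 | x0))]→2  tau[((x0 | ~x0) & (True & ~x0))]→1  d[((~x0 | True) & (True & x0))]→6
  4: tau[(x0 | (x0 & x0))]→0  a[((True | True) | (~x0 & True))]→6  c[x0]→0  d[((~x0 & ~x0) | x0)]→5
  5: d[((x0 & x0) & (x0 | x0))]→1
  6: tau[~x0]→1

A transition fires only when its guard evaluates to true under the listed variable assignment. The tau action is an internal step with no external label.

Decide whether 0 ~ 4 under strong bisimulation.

Answer: BISIMILAR

Trace:
Compute ~ classes (split until stable):
  round 0: {{0,1,2,3,4,5,6}}
  round 1: {{0,4},{1},{2},{3},{5},{6}}
Fixed point at round 2; 6 class(es).
0∈{0,4}, 4∈{0,4}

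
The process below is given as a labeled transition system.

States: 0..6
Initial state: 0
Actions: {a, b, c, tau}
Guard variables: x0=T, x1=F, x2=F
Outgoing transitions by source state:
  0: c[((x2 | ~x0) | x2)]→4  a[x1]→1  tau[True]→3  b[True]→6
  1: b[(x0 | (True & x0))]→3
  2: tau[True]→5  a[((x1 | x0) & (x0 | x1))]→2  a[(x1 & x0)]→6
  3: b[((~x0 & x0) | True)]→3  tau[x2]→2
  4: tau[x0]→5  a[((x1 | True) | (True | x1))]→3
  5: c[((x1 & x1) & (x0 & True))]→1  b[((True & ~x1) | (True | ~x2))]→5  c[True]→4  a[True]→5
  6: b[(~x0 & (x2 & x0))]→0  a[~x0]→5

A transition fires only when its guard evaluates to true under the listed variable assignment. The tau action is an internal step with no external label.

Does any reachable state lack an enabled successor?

Answer: DEADLOCK at state 6

Analysis:
Reachable = {0,3,6}
  0: b→6  tau→3  [deg 2]
  3: b→3  [deg 1]
  6: ∅  [STUCK]
Path to 6: b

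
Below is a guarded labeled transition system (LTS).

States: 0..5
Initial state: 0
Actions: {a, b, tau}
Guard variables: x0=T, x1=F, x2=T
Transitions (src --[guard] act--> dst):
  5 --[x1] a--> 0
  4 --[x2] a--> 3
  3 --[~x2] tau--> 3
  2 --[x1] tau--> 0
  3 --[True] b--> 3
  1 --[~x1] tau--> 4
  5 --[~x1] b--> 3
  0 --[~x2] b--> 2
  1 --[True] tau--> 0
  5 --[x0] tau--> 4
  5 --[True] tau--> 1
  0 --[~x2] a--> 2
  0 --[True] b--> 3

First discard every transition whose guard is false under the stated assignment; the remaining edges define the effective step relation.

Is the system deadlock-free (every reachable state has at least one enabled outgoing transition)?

Reach set: {0,3}
  0: b→3  [1 exit(s)]
  3: b→3  [1 exit(s)]

Answer: DEADLOCK-FREE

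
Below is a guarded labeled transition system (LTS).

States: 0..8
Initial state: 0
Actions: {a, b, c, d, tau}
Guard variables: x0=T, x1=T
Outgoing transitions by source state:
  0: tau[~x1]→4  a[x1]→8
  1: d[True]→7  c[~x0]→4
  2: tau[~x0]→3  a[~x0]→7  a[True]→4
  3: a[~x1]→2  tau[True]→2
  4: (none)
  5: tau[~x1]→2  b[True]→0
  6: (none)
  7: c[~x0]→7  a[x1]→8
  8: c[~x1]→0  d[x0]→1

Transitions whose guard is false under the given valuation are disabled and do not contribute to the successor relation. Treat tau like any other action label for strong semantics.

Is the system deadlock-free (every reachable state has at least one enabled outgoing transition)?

Answer: DEADLOCK-FREE

Working:
R = {0,1,7,8}
  0: a→8  [deg 1]
  1: d→7  [deg 1]
  7: a→8  [deg 1]
  8: d→1  [deg 1]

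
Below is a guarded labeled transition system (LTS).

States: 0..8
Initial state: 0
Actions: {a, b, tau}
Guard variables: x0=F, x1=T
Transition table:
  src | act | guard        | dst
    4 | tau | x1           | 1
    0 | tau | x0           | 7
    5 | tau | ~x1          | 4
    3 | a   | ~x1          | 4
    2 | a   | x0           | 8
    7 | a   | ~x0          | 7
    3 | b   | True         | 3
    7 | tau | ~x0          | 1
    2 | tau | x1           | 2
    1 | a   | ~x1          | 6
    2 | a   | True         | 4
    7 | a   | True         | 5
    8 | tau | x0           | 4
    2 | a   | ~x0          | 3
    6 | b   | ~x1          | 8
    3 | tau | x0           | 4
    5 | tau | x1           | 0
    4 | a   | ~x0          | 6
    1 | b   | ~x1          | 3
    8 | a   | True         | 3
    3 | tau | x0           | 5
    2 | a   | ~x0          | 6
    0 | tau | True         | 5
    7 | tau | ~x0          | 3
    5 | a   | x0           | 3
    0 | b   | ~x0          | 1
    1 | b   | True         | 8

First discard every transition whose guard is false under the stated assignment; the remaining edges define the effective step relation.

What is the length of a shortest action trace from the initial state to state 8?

Breadth-first toward 8:
  depth 0: {0}
  depth 1: {1,5}
  depth 2: {8}
8 enters at depth 2; path b·b

Answer: 2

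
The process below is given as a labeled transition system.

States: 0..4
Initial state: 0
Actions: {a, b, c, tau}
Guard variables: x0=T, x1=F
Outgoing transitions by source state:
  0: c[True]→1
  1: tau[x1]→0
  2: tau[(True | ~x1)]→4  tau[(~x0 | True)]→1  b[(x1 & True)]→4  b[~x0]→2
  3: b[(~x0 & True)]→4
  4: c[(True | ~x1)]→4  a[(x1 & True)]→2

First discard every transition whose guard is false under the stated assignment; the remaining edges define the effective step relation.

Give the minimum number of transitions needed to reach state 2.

Answer: UNREACHABLE

Working:
BFS to 2:
  depth 0: {0}
  depth 1: {1}
2 never appears.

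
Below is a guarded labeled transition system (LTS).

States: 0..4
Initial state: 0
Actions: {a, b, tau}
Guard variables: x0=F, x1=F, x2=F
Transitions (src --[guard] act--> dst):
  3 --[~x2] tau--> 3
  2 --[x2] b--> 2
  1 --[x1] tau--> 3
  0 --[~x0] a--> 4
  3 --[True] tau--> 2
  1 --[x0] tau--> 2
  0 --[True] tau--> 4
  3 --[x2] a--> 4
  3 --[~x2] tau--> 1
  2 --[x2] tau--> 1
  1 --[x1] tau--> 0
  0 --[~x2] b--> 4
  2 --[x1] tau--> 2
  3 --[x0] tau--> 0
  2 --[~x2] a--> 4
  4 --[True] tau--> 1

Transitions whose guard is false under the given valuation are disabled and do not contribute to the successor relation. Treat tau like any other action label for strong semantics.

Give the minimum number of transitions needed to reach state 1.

Answer: 2

Working:
Layered search for 1:
  Layer 0: {0}
  Layer 1: {4}
  Layer 2: {1}
first hit 1 at d=2 via a·tau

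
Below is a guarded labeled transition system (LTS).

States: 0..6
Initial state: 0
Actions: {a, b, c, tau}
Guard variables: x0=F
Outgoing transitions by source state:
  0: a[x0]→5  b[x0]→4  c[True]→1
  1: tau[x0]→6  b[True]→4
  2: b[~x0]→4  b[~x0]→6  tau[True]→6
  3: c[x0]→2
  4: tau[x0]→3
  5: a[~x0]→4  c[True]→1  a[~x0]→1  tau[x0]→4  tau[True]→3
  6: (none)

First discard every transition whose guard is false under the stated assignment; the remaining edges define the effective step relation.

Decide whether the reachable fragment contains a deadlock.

R = {0,1,4}
  0: c→1  [deg 1]
  1: b→4  [deg 1]
  4: ∅  [STUCK]
witness 4: c·b

Answer: DEADLOCK at state 4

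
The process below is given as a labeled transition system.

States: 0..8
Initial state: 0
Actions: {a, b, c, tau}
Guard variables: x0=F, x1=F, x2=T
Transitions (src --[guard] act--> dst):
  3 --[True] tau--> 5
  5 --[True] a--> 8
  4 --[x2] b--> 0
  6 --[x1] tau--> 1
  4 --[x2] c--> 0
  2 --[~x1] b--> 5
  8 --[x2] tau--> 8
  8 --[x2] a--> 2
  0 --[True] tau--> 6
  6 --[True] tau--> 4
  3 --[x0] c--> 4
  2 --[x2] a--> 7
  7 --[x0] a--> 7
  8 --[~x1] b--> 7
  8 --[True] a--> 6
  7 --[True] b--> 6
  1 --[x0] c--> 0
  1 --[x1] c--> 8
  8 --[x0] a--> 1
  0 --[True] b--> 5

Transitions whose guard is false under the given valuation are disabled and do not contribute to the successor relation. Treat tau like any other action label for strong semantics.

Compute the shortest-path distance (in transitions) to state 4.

Answer: 2

Working:
Layered search for 4:
  L0 = {0}
  L1 = {5,6}
  L2 = {4,8}
depth(4)=2, e.g. tau·tau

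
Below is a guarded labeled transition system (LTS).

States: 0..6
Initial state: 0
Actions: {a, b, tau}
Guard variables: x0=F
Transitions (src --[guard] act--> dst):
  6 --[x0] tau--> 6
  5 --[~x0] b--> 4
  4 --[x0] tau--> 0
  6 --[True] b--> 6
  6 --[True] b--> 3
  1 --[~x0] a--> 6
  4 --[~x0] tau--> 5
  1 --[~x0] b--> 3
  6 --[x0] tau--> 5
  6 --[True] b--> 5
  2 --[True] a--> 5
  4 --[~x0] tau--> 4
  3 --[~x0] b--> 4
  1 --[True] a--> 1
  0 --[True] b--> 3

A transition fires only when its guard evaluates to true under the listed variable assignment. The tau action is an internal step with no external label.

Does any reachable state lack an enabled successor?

Answer: DEADLOCK-FREE

Analysis:
Reach set: {0,3,4,5}
  0: b→3  [1 out]
  3: b→4  [1 out]
  4: tau→4  tau→5  [2 out]
  5: b→4  [1 out]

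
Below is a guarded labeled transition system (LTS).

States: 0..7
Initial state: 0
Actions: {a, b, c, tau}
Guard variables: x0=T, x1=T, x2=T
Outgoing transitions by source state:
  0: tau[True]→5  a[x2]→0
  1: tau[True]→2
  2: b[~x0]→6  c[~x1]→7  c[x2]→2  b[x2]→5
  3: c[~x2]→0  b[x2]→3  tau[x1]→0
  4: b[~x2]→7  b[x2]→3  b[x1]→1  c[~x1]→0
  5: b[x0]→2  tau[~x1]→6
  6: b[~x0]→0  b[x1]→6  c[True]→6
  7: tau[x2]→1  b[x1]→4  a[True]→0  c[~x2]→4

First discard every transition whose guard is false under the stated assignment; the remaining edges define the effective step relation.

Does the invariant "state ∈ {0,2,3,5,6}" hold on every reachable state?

Inv-set: {0,2,3,5,6}
Reach set: {0,2,5}
  0: ok
  2: ok
  5: ok

Answer: INVARIANT HOLDS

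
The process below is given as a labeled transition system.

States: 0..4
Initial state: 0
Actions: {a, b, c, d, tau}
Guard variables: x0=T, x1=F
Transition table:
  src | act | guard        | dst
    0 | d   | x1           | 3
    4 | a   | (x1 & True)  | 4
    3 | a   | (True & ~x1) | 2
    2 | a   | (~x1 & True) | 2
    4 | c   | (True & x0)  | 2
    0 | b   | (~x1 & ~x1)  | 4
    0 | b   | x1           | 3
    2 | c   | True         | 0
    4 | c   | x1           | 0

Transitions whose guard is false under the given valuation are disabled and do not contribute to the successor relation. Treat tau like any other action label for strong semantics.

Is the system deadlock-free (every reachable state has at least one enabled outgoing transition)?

Answer: DEADLOCK-FREE

Trace:
R = {0,2,4}
  0: b→4  [deg 1]
  2: a→2  c→0  [deg 2]
  4: c→2  [deg 1]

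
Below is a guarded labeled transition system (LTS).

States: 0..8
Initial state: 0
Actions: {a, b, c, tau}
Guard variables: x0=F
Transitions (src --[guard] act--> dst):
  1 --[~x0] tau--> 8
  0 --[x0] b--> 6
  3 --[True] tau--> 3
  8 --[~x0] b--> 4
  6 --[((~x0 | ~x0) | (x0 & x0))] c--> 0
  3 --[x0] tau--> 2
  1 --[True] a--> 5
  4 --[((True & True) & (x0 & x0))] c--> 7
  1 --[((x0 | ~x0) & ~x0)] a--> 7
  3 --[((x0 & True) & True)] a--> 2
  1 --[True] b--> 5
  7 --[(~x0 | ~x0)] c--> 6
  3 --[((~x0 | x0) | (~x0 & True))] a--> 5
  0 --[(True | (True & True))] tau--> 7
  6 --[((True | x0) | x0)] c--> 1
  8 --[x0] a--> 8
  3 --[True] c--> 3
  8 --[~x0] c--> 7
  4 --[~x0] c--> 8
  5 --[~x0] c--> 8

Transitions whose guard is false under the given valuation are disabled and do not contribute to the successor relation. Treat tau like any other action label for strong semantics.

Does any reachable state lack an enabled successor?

Answer: DEADLOCK-FREE

Analysis:
Reachable = {0,1,4,5,6,7,8}
  0: tau→7  [deg 1]
  1: a→5  a→7  b→5  tau→8  [deg 4]
  4: c→8  [deg 1]
  5: c→8  [deg 1]
  6: c→0  c→1  [deg 2]
  7: c→6  [deg 1]
  8: b→4  c→7  [deg 2]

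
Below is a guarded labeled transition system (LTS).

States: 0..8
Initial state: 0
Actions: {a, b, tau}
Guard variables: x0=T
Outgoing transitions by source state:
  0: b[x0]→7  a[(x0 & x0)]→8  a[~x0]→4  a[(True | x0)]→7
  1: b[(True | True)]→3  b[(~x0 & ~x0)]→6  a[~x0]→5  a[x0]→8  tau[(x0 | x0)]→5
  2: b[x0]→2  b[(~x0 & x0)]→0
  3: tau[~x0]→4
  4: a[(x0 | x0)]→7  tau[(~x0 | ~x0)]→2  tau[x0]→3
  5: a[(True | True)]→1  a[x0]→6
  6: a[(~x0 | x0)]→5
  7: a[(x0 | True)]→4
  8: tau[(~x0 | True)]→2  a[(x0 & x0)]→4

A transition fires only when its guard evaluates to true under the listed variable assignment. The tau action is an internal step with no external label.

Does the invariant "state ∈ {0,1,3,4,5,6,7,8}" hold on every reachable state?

Answer: INVARIANT VIOLATED at state 2

Trace:
Safe = {0,1,3,4,5,6,7,8}
R = {0,2,3,4,7,8}
  0: ok
  2: ✗ unsafe
  3: ok
  4: ok
  7: ok
  8: ok
witness against invariant: a·tau → 2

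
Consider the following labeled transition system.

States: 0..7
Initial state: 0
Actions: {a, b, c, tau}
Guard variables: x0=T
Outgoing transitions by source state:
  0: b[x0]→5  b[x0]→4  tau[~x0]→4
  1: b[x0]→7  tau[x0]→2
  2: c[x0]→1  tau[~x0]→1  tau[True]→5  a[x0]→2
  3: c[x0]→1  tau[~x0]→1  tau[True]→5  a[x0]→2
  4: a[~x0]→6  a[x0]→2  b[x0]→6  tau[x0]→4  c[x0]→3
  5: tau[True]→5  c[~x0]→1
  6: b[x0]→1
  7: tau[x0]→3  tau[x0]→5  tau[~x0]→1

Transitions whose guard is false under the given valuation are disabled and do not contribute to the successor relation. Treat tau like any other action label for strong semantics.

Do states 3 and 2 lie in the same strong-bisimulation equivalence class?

Bisimulation quotient by refinement:
  π0 = {{0,1,2,3,4,5,6,7}}
  π1 = {{0,6},{1},{2,3},{4},{5,7}}
  π2 = {{0},{1},{2,3},{4},{5},{6},{7}}
7 equivalence class(es) (converged in 3)
class of 3: {2,3}; class of 2: {2,3}

Answer: BISIMILAR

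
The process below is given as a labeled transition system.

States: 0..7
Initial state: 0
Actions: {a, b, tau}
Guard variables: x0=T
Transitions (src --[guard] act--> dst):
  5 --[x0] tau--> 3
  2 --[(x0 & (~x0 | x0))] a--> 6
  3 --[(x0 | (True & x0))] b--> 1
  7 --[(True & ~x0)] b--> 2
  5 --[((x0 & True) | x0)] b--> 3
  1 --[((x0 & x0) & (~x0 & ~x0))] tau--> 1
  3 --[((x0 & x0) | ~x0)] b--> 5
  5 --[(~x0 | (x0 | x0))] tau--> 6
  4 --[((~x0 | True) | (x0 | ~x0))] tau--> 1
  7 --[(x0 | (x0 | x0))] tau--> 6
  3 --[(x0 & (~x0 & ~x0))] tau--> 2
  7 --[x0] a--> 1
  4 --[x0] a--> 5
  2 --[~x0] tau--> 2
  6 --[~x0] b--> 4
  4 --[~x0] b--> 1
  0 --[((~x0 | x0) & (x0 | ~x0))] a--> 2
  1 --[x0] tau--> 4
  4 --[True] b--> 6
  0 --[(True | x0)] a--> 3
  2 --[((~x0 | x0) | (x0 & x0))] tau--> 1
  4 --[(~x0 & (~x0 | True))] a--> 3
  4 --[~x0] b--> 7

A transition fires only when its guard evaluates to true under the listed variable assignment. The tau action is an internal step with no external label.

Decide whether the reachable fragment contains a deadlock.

Answer: DEADLOCK at state 6

Trace:
Reachable = {0,1,2,3,4,5,6}
  0: a→2  a→3  [deg 2]
  1: tau→4  [deg 1]
  2: a→6  tau→1  [deg 2]
  3: b→1  b→5  [deg 2]
  4: a→5  b→6  tau→1  [deg 3]
  5: b→3  tau→3  tau→6  [deg 3]
  6: ∅  [no exit]
trace reaching 6: a·a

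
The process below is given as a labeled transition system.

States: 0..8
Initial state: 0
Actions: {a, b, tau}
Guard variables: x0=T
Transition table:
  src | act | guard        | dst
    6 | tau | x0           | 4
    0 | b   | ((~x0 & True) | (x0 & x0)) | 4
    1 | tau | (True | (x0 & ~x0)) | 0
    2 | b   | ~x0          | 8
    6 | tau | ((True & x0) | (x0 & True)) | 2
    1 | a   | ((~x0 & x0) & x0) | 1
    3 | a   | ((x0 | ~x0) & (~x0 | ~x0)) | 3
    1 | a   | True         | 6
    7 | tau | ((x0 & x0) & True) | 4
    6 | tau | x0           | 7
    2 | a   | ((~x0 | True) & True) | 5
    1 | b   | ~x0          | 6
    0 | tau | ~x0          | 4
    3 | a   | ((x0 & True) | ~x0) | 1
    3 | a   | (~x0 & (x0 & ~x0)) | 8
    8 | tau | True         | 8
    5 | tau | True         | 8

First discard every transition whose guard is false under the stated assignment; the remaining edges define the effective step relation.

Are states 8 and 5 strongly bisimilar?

Answer: BISIMILAR

Analysis:
Bisimulation quotient by refinement:
  π0 = {{0,1,2,3,4,5,6,7,8}}
  π1 = {{0},{1},{2,3},{4},{5,6,7,8}}
  π2 = {{0},{1},{2},{3},{4},{5,8},{6},{7}}
8 equivalence class(es) (converged in 3)
8∈{5,8}, 5∈{5,8}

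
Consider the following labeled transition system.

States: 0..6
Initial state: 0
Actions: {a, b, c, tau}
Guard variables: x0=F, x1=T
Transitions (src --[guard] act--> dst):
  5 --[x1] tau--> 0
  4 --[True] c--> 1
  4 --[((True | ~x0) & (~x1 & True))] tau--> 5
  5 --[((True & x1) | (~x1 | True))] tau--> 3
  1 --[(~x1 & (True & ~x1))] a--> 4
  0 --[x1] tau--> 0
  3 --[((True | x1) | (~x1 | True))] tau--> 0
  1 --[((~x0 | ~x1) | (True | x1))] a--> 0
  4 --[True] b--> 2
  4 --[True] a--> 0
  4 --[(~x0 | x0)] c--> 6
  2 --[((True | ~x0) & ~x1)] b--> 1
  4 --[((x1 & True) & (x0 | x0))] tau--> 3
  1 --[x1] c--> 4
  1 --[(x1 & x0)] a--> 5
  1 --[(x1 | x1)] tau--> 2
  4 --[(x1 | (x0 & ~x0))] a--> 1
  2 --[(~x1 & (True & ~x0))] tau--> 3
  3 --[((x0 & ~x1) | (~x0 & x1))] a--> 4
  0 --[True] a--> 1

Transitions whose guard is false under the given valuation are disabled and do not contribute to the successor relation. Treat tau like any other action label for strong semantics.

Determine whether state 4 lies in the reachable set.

After dropping false guards: 14 live edges.
L0 = {0}
L1 = {1}  now seen {0,1}
L2 = {2,4}  now seen {0,1,2,4}
L3 = {6}  now seen {0,1,2,4,6}
Reach set: {0,1,2,4,6}
Path to 4: a·c

Answer: REACHABLE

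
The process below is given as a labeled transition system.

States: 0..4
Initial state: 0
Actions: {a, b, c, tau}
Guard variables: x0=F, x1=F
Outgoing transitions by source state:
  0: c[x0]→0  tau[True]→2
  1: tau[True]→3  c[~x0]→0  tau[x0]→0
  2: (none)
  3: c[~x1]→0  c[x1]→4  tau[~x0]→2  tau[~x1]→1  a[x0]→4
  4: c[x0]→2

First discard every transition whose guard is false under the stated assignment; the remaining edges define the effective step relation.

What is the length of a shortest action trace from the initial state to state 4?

Answer: UNREACHABLE

Trace:
Breadth-first toward 4:
  L0 = {0}
  L1 = {2}
4 never appears.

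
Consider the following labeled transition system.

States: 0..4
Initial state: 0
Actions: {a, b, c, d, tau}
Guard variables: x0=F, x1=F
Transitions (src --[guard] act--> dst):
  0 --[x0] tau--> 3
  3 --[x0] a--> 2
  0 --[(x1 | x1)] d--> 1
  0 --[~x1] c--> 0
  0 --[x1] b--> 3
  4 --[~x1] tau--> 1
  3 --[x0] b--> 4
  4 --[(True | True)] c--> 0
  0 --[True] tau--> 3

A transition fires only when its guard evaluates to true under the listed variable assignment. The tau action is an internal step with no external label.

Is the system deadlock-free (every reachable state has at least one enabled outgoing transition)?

Reach set: {0,3}
  0: c→0  tau→3  [deg 2]
  3: ∅  [deadlock]
trace reaching 3: tau

Answer: DEADLOCK at state 3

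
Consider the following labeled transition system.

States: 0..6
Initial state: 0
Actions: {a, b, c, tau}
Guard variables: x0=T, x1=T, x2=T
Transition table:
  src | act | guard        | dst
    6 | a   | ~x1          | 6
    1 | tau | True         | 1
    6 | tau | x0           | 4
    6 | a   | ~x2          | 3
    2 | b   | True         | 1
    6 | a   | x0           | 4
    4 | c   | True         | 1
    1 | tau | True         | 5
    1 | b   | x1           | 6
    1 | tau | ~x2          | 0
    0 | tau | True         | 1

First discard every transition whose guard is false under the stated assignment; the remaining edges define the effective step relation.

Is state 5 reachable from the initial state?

Answer: REACHABLE

Analysis:
Guard filter leaves 8 enabled edge(s).
depth 0: {0}
depth 1: {1}  total {0,1}
depth 2: {5,6}  total {0,1,5,6}
depth 3: {4}  total {0,1,4,5,6}
Reachable = {0,1,4,5,6}
Path to 5: tau·tau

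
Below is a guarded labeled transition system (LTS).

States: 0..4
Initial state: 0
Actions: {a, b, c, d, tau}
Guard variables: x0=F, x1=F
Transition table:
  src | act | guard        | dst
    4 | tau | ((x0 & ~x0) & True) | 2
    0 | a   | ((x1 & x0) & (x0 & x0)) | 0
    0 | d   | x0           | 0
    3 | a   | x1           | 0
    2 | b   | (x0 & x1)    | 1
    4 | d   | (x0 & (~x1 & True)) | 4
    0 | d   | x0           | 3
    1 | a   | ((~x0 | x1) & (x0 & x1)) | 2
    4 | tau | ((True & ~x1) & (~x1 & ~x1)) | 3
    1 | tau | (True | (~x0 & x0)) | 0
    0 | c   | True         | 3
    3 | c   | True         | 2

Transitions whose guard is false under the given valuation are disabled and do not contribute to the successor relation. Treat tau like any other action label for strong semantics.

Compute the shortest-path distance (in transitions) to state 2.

Breadth-first toward 2:
  depth 0: {0}
  depth 1: {3}
  depth 2: {2}
2 enters at depth 2; path c·c

Answer: 2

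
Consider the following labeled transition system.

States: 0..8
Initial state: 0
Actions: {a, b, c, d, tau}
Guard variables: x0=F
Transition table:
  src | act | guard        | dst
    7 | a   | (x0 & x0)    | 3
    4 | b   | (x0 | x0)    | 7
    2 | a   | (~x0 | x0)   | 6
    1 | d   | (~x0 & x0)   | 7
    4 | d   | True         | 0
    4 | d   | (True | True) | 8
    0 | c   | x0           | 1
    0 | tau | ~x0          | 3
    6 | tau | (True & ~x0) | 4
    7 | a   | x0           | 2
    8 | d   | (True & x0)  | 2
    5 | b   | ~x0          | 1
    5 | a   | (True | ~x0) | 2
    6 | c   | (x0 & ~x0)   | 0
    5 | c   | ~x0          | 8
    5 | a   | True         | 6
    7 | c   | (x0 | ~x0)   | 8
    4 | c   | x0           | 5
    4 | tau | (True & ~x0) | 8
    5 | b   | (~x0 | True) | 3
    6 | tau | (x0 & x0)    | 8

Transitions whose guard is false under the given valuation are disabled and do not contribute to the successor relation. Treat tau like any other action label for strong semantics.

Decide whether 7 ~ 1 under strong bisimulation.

Bisimulation quotient by refinement:
  P[0] = {{0,1,2,3,4,5,6,7,8}}
  P[1] = {{0,6},{1,3,8},{2},{4},{5},{7}}
  P[2] = {{0},{1,3,8},{2},{4},{5},{6},{7}}
stable after 3 split(s): 7 block(s)
7∈{7}, 1∈{1,3,8}

Answer: NOT BISIMILAR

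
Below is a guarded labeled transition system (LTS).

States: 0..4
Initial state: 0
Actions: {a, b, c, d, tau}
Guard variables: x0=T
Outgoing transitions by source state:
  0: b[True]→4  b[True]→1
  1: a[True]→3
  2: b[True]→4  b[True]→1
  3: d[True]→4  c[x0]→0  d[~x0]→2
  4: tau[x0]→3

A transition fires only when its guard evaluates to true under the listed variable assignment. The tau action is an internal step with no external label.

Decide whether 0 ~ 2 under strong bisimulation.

Compute ~ classes (split until stable):
  P[0] = {{0,1,2,3,4}}
  P[1] = {{0,2},{1},{3},{4}}
Fixed point at round 2; 4 class(es).
0∈{0,2}, 2∈{0,2}

Answer: BISIMILAR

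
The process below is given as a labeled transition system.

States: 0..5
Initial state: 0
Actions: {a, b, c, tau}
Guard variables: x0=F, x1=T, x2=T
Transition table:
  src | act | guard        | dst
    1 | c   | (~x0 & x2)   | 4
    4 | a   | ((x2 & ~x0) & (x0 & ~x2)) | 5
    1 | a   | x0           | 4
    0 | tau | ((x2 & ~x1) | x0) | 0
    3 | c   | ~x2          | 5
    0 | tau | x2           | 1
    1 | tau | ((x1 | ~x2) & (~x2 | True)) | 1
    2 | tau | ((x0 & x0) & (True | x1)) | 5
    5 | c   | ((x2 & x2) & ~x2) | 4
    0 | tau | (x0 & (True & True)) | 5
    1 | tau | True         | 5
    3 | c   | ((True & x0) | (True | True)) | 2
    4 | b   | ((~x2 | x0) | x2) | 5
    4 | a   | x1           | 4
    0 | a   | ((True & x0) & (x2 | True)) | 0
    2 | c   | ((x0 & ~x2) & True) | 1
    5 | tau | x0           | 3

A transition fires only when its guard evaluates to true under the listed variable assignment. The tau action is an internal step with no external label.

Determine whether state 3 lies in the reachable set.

After dropping false guards: 7 live edges.
L0 = {0}
L1 = {1}  cumulative {0,1}
L2 = {4,5}  cumulative {0,1,4,5}
R = {0,1,4,5}

Answer: UNREACHABLE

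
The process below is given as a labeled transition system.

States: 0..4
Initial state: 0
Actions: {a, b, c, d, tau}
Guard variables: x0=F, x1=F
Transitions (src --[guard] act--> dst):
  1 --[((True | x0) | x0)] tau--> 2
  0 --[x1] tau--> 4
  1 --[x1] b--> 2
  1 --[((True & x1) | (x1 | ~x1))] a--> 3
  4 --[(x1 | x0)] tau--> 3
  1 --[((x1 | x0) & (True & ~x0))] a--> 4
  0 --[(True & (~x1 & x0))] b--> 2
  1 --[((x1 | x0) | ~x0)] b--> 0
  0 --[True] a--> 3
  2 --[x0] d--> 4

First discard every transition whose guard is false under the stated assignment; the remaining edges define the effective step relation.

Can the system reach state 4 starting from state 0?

After dropping false guards: 4 live edges.
L0 = {0}
L1 = {3}  now seen {0,3}
Reach set: {0,3}

Answer: UNREACHABLE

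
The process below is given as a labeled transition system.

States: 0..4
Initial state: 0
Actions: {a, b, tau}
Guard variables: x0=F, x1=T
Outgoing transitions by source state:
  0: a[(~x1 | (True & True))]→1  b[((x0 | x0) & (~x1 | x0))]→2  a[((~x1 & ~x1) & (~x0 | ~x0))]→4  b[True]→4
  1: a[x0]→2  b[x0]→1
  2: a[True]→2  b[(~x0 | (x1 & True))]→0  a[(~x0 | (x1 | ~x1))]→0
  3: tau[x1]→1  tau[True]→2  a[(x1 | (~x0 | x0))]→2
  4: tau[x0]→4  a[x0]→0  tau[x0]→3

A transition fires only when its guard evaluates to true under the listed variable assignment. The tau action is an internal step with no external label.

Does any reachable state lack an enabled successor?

Answer: DEADLOCK at state 1

Working:
R = {0,1,4}
  0: a→1  b→4  [deg 2]
  1: ∅  [no exit]
  4: ∅  [no exit]
witness 1: a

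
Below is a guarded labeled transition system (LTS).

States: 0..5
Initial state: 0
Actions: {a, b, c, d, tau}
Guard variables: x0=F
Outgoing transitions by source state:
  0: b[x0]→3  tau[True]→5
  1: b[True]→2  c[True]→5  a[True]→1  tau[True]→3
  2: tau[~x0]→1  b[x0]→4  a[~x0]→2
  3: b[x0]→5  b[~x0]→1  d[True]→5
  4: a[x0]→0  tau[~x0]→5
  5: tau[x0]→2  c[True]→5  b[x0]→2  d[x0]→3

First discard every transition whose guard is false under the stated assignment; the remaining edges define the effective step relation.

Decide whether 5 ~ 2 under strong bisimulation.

Answer: NOT BISIMILAR

Analysis:
Refine partition for ~:
  P[0] = {{0,1,2,3,4,5}}
  P[1] = {{0,4},{1},{2},{3},{5}}
5 equivalence class(es) (converged in 2)
[5]={5}  [2]={2}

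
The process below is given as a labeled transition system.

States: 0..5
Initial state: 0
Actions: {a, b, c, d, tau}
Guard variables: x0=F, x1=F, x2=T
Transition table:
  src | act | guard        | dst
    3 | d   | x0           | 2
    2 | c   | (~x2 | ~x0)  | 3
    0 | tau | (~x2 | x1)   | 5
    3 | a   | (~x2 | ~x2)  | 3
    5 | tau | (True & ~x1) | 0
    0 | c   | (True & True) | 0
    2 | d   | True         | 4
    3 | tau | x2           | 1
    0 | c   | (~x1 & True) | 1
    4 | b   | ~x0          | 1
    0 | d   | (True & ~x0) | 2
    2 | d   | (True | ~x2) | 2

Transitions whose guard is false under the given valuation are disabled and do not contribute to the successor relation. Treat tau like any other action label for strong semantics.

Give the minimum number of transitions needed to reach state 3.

Layered search for 3:
  depth 0: {0}
  depth 1: {1,2}
  depth 2: {3,4}
depth(3)=2, e.g. d·c

Answer: 2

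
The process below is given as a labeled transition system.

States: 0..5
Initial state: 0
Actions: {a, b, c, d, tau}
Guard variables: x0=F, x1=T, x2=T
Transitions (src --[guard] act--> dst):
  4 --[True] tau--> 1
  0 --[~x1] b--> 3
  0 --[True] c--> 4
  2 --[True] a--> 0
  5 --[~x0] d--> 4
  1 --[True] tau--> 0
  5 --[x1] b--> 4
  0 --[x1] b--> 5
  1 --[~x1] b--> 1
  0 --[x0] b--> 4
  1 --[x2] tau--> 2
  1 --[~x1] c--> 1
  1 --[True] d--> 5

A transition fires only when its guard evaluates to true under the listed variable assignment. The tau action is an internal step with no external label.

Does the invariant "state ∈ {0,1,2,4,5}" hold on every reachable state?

Answer: INVARIANT HOLDS

Working:
Safe = {0,1,2,4,5}
R = {0,1,2,4,5}
  0: ✓
  1: ✓
  2: ✓
  4: ✓
  5: ✓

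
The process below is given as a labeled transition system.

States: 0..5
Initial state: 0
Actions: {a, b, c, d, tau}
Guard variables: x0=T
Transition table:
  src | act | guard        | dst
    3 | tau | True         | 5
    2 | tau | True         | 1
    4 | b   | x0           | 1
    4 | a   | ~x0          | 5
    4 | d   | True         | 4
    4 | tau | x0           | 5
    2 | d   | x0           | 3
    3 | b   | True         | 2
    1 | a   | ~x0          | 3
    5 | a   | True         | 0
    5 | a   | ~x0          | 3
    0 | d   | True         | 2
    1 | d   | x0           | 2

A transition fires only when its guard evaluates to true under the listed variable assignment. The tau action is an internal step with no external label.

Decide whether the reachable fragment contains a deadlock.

Answer: DEADLOCK-FREE

Working:
R = {0,1,2,3,5}
  0: d→2  [1 out]
  1: d→2  [1 out]
  2: d→3  tau→1  [2 out]
  3: b→2  tau→5  [2 out]
  5: a→0  [1 out]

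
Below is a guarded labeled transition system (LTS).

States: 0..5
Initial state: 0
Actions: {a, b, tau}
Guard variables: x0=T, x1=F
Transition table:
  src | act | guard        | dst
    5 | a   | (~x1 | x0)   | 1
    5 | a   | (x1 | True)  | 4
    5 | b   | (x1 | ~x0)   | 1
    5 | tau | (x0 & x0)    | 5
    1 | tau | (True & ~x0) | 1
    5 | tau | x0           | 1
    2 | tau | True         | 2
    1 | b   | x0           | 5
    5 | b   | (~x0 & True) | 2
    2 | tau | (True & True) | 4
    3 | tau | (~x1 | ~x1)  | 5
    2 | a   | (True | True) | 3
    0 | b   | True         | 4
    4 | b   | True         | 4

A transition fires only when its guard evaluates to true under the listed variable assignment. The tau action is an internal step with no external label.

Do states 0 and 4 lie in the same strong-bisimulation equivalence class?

Answer: BISIMILAR

Analysis:
Compute ~ classes (split until stable):
  P[0] = {{0,1,2,3,4,5}}
  P[1] = {{0,1,4},{2,5},{3}}
  P[2] = {{0,4},{1},{2},{3},{5}}
Fixed point at round 3; 5 class(es).
class of 0: {0,4}; class of 4: {0,4}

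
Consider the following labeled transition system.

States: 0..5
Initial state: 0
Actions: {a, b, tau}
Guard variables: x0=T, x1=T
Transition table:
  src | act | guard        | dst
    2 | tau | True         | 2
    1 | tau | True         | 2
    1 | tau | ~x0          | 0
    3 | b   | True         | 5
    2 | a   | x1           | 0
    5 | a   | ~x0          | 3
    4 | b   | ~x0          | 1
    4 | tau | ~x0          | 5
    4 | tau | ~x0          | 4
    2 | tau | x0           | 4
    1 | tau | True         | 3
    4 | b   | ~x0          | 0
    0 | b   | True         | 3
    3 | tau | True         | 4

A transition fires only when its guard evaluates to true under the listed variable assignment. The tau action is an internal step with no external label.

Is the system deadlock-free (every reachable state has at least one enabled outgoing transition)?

Reach set: {0,3,4,5}
  0: b→3  [deg 1]
  3: b→5  tau→4  [deg 2]
  4: ∅  [no exit]
  5: ∅  [no exit]
Path to 4: b·tau

Answer: DEADLOCK at state 4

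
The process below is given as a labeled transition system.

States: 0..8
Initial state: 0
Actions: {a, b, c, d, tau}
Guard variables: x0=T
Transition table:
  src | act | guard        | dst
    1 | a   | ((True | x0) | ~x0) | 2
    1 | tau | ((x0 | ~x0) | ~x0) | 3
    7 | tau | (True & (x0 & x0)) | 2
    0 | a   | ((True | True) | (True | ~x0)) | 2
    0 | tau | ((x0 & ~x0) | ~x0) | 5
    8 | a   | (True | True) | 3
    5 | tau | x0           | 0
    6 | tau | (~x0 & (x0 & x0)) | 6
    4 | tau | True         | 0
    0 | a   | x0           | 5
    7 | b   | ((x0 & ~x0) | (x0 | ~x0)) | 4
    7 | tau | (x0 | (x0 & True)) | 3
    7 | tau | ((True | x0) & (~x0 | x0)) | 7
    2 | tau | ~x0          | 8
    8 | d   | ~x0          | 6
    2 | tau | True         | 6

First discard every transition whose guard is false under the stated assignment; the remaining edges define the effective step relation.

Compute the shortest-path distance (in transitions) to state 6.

Layered search for 6:
  depth 0: {0}
  depth 1: {2,5}
  depth 2: {6}
first hit 6 at d=2 via a·tau

Answer: 2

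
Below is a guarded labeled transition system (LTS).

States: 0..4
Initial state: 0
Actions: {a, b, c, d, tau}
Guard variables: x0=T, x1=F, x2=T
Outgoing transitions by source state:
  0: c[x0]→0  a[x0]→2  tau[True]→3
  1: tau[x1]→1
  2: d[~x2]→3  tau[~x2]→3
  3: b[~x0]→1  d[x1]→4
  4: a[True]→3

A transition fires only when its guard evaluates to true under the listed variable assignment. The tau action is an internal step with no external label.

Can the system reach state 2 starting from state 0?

Answer: REACHABLE

Working:
4 transition(s) survive guard evaluation.
L0 = {0}
L1 = {2,3}  total {0,2,3}
Reachable = {0,2,3}
trace reaching 2: a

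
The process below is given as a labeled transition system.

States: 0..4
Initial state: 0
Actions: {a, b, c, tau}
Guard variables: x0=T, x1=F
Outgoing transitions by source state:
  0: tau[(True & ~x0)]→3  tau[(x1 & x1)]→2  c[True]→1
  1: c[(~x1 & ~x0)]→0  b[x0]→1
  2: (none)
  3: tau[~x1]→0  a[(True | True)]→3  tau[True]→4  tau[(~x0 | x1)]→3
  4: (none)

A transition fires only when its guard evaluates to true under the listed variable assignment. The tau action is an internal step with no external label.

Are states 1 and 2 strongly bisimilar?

Bisimulation quotient by refinement:
  round 0: {{0,1,2,3,4}}
  round 1: {{0},{1},{2,4},{3}}
Fixed point at round 2; 4 class(es).
class of 1: {1}; class of 2: {2,4}

Answer: NOT BISIMILAR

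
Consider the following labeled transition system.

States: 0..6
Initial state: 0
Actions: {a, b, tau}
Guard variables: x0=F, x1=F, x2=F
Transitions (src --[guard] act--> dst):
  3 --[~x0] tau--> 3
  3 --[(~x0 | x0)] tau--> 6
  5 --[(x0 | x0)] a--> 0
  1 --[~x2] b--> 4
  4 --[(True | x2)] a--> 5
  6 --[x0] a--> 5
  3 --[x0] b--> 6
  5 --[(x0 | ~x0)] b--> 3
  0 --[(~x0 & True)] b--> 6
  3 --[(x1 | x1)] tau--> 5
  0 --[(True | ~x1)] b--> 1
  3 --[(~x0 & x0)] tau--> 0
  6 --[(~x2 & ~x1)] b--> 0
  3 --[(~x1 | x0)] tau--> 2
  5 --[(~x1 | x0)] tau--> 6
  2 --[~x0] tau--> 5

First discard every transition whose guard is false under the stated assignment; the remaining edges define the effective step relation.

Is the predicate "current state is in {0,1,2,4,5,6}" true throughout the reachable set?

Answer: INVARIANT VIOLATED at state 3

Trace:
Allowed set {0,1,2,4,5,6}
Reachable = {0,1,2,3,4,5,6}
  0: ok
  1: ok
  2: ok
  3: ✗ unsafe
  4: ok
  5: ok
  6: ok
counterexample path to 3: b·b·a·b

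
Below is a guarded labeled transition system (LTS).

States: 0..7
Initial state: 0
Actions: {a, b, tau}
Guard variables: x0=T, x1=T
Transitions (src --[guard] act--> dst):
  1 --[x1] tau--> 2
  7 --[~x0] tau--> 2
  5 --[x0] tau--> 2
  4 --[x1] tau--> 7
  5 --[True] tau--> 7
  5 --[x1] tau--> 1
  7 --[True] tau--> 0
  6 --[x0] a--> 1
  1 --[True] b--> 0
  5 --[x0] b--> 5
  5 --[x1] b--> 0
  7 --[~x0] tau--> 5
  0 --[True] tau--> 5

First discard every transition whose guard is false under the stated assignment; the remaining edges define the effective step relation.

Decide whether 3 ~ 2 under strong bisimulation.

Answer: BISIMILAR

Trace:
Compute ~ classes (split until stable):
  round 0: {{0,1,2,3,4,5,6,7}}
  round 1: {{0,4,7},{1,5},{2,3},{6}}
  round 2: {{0},{1},{2,3},{4,7},{5},{6}}
  round 3: {{0},{1},{2,3},{4},{5},{6},{7}}
7 equivalence class(es) (converged in 4)
[3]={2,3}  [2]={2,3}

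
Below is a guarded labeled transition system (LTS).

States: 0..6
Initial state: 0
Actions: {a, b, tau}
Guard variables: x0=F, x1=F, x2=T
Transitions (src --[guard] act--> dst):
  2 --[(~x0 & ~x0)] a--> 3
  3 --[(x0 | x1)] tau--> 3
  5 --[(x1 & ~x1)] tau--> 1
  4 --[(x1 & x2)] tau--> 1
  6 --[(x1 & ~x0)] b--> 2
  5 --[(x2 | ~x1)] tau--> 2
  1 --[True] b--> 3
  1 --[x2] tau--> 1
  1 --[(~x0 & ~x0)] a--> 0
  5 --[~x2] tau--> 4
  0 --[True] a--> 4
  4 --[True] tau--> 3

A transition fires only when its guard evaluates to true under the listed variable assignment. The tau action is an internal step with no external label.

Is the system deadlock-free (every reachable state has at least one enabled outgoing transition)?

Answer: DEADLOCK at state 3

Analysis:
Reach set: {0,3,4}
  0: a→4  [1 out]
  3: ∅  [STUCK]
  4: tau→3  [1 out]
trace reaching 3: a·tau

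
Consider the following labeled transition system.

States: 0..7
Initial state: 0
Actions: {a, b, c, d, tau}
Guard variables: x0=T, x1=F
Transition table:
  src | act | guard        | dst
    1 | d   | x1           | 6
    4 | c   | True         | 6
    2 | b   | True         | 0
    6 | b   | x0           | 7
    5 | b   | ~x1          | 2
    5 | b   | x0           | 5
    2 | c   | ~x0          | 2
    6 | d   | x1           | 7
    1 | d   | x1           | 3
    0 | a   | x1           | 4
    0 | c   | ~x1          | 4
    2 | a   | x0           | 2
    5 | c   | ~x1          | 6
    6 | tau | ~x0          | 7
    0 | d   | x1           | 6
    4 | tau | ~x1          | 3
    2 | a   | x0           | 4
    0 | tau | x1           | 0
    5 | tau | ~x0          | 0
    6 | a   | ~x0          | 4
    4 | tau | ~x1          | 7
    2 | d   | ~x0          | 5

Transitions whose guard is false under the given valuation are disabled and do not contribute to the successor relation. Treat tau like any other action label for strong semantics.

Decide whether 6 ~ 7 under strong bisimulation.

Answer: NOT BISIMILAR

Analysis:
Refine partition for ~:
  π0 = {{0,1,2,3,4,5,6,7}}
  π1 = {{0},{1,3,7},{2},{4},{5},{6}}
Fixed point at round 2; 6 class(es).
6∈{6}, 7∈{1,3,7}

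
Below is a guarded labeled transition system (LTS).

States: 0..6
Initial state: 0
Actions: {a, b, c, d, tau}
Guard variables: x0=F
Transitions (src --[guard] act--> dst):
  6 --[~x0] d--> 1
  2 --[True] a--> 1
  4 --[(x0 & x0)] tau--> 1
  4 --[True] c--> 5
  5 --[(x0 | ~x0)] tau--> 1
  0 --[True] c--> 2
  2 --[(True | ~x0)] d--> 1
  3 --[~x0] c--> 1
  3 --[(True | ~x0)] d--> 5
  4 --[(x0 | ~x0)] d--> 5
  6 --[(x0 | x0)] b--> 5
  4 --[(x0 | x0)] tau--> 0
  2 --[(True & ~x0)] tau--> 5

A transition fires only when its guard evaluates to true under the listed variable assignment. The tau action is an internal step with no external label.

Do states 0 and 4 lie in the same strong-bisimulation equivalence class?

Compute ~ classes (split until stable):
  π0 = {{0,1,2,3,4,5,6}}
  π1 = {{0},{1},{2},{3,4},{5},{6}}
  π2 = {{0},{1},{2},{3},{4},{5},{6}}
stable after 3 split(s): 7 block(s)
0∈{0}, 4∈{4}

Answer: NOT BISIMILAR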